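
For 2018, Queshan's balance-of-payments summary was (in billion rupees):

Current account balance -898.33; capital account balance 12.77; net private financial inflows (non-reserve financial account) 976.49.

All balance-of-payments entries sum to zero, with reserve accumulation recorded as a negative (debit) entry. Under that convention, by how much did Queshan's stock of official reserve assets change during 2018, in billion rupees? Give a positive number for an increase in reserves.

Official reserve transactions balance = -((-898.33) + 12.77 + 976.49) = -90.93
An accumulation of reserves is recorded as a debit (negative entry), so the change in the stock of reserves is the negative of that balance.
Change in official reserves = -(-90.93) = 90.93

90.93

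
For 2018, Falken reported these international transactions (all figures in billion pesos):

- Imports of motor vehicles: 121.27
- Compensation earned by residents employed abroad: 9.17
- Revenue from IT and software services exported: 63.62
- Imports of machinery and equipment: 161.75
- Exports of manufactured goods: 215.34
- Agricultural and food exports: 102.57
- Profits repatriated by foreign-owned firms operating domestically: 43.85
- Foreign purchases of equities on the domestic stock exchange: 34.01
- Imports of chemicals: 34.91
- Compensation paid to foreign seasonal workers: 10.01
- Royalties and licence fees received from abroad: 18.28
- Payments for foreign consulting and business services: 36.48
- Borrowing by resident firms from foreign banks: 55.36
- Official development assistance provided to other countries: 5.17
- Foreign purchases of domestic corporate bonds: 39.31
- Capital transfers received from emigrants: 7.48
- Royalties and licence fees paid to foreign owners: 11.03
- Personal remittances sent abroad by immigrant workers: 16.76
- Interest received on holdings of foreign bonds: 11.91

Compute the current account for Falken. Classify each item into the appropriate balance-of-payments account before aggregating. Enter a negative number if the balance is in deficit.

Goods: 102.57 - 161.75 - 121.27 - 34.91 + 215.34 = -0.02
Services: -11.03 + 18.28 + 63.62 - 36.48 = 34.39
Primary income: 9.17 - 43.85 + 11.91 - 10.01 = -32.78
Secondary income: -5.17 - 16.76 = -21.93
Current account = (-0.02) + 34.39 + (-32.78) + (-21.93) = -20.34
(Excluded from the current account — financial account: foreign purchases of equities on the domestic stock exchange 34.01, borrowing by resident firms from foreign banks 55.36, foreign purchases of domestic corporate bonds 39.31; capital account: capital transfers received from emigrants 7.48.)

-20.34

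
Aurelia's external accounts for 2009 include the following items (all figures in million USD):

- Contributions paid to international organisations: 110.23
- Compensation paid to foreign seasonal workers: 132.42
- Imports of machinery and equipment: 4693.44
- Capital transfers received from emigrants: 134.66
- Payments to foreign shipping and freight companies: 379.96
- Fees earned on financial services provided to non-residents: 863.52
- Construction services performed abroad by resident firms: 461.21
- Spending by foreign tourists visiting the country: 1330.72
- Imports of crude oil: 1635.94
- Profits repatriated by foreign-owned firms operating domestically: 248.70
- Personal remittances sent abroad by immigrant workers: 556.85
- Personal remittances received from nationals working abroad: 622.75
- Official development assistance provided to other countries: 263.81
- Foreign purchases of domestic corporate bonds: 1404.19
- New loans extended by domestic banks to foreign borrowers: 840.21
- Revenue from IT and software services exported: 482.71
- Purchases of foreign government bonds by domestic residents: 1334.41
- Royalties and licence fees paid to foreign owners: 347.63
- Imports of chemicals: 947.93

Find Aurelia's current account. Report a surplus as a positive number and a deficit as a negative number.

Goods: -947.93 - 4693.44 - 1635.94 = -7277.31
Services: -379.96 + 1330.72 + 863.52 + 461.21 - 347.63 + 482.71 = 2410.57
Primary income: -132.42 - 248.70 = -381.12
Secondary income: -263.81 + 622.75 - 110.23 - 556.85 = -308.14
Current account = (-7277.31) + 2410.57 + (-381.12) + (-308.14) = -5556.00
(Excluded from the current account — capital account: capital transfers received from emigrants 134.66; financial account: foreign purchases of domestic corporate bonds 1404.19, new loans extended by domestic banks to foreign borrowers 840.21, purchases of foreign government bonds by domestic residents 1334.41.)

-5556.00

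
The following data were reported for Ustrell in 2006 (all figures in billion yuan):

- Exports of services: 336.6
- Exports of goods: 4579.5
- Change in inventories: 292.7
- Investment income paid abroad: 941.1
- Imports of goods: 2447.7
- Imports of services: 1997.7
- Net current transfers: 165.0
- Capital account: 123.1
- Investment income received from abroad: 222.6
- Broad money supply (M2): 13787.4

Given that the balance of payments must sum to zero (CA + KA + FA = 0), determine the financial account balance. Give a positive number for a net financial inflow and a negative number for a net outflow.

Goods balance = 4579.5 - 2447.7 = 2131.8
Services balance = 336.6 - 1997.7 = -1661.1
Trade balance (goods + services) = 2131.8 + (-1661.1) = 470.7
Net primary income = 222.6 - 941.1 = -718.5
Net secondary income = 165.0
Current account = 470.7 + (-718.5) + 165.0 = -82.8
Financial account = -(-82.8 + 123.1) = -40.3

-40.3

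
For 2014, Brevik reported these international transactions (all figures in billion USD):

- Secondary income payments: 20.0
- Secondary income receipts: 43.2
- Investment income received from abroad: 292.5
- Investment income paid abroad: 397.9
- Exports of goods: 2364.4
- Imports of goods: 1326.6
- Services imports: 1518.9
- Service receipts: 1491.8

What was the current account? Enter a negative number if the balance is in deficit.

928.5

Goods balance = 2364.4 - 1326.6 = 1037.8
Services balance = 1491.8 - 1518.9 = -27.1
Trade balance (goods + services) = 1037.8 + (-27.1) = 1010.7
Net primary income = 292.5 - 397.9 = -105.4
Net secondary income = 43.2 - 20.0 = 23.2
Current account = 1010.7 + (-105.4) + 23.2 = 928.5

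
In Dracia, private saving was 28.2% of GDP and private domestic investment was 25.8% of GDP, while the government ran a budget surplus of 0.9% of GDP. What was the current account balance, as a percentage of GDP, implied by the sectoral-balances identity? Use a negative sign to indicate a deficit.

3.3

By the sectoral-balances identity, CA = (S_private - I) + (T - G).
Private balance = 28.2 - 25.8 = 2.4
Government balance (T - G) = 0.9
CA = 2.4 + 0.9 = 3.3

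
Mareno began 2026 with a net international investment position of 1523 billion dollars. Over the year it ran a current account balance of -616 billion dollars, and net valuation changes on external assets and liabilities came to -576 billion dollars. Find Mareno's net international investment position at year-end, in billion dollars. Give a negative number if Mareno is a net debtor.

Change in NIIP = current account + net valuation change = -616 + (-576) = -1192
End-of-year NIIP = 1523 + (-1192) = 331

331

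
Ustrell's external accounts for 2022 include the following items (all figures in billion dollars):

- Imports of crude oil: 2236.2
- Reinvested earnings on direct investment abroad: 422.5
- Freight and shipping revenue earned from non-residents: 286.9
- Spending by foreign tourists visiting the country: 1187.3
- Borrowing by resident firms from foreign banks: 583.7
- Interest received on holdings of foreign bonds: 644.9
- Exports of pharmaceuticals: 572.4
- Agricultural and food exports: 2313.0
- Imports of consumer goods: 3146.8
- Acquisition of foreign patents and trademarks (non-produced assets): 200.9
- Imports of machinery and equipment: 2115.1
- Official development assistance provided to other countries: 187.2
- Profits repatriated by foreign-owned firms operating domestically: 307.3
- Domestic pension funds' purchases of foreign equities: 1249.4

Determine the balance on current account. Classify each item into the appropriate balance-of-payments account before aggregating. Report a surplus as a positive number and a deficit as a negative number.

Goods: -2115.1 - 3146.8 + 2313.0 + 572.4 - 2236.2 = -4612.7
Services: 1187.3 + 286.9 = 1474.2
Primary income: 422.5 - 307.3 + 644.9 = 760.1
Secondary income: -187.2
Current account = (-4612.7) + 1474.2 + 760.1 + (-187.2) = -2565.6
(Excluded from the current account — financial account: borrowing by resident firms from foreign banks 583.7, domestic pension funds' purchases of foreign equities 1249.4; capital account: acquisition of foreign patents and trademarks (non-produced assets) 200.9.)

-2565.6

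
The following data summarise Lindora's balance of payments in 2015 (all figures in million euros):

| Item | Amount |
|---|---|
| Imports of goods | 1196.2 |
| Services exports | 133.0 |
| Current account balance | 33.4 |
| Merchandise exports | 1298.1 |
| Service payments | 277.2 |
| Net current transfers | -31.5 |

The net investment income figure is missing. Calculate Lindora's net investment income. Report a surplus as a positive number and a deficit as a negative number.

Current account = goods balance + services balance + net primary income + net secondary income
Sum of the known components = -73.8
Net investment income = CA - (known components) = 33.4 - (-73.8) = 107.2

107.2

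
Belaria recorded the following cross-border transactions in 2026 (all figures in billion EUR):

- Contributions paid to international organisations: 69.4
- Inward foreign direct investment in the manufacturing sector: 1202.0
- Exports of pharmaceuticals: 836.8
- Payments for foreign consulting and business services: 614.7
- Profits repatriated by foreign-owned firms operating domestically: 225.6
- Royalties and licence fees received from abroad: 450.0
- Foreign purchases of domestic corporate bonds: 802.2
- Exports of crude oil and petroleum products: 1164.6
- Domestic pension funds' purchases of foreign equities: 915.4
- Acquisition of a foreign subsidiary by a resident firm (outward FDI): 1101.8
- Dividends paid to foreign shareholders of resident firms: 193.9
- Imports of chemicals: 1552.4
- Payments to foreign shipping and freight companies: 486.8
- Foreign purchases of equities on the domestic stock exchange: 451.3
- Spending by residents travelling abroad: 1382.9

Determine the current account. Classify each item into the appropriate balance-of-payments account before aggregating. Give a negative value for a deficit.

-2074.3

Goods: -1552.4 + 836.8 + 1164.6 = 449.0
Services: -486.8 + 450.0 - 614.7 - 1382.9 = -2034.4
Primary income: -225.6 - 193.9 = -419.5
Secondary income: -69.4
Current account = 449.0 + (-2034.4) + (-419.5) + (-69.4) = -2074.3
(Excluded from the current account — financial account: inward foreign direct investment in the manufacturing sector 1202.0, foreign purchases of domestic corporate bonds 802.2, domestic pension funds' purchases of foreign equities 915.4, acquisition of a foreign subsidiary by a resident firm (outward FDI) 1101.8, foreign purchases of equities on the domestic stock exchange 451.3.)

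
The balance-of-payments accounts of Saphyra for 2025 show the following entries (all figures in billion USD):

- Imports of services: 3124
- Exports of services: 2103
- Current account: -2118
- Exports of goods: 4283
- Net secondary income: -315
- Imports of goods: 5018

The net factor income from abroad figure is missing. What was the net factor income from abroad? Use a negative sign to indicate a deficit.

Current account = goods balance + services balance + net primary income + net secondary income
Sum of the known components = -2071
Net factor income from abroad = CA - (known components) = -2118 - (-2071) = -47

-47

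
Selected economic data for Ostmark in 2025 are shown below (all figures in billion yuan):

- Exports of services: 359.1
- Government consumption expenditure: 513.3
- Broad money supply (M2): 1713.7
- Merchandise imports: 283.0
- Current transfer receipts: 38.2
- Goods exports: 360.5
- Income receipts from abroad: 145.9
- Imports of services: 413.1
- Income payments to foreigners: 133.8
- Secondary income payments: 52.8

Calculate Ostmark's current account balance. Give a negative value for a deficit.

21.0

Goods balance = 360.5 - 283.0 = 77.5
Services balance = 359.1 - 413.1 = -54.0
Trade balance (goods + services) = 77.5 + (-54.0) = 23.5
Net primary income = 145.9 - 133.8 = 12.1
Net secondary income = 38.2 - 52.8 = -14.6
Current account = 23.5 + 12.1 + (-14.6) = 21.0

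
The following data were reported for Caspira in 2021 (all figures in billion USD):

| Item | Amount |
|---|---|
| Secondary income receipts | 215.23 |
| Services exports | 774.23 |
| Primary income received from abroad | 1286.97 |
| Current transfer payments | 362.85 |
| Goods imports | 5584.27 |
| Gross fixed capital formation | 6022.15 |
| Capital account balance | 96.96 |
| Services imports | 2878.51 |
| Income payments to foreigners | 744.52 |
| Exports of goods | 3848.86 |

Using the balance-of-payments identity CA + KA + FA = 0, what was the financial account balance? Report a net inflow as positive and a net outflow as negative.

3347.90

Goods balance = 3848.86 - 5584.27 = -1735.41
Services balance = 774.23 - 2878.51 = -2104.28
Trade balance (goods + services) = -1735.41 + (-2104.28) = -3839.69
Net primary income = 1286.97 - 744.52 = 542.45
Net secondary income = 215.23 - 362.85 = -147.62
Current account = -3839.69 + 542.45 + (-147.62) = -3444.86
Financial account = -(-3444.86 + 96.96) = 3347.90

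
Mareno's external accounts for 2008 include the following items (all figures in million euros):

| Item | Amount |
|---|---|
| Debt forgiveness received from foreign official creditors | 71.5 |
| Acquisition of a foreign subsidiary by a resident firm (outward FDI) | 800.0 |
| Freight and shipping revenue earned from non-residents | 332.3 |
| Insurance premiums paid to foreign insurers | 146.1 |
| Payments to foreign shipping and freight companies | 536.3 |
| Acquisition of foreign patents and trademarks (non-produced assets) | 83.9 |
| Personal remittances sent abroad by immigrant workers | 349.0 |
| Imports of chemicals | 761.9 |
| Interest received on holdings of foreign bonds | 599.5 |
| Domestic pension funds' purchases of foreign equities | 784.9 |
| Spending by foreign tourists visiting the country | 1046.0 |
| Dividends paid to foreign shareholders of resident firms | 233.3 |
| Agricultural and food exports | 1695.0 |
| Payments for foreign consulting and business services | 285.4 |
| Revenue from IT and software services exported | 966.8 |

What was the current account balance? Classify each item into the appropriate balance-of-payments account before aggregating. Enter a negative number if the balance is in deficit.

Goods: 1695.0 - 761.9 = 933.1
Services: -285.4 - 146.1 + 966.8 + 332.3 + 1046.0 - 536.3 = 1377.3
Primary income: -233.3 + 599.5 = 366.2
Secondary income: -349.0
Current account = 933.1 + 1377.3 + 366.2 + (-349.0) = 2327.6
(Excluded from the current account — capital account: debt forgiveness received from foreign official creditors 71.5, acquisition of foreign patents and trademarks (non-produced assets) 83.9; financial account: acquisition of a foreign subsidiary by a resident firm (outward FDI) 800.0, domestic pension funds' purchases of foreign equities 784.9.)

2327.6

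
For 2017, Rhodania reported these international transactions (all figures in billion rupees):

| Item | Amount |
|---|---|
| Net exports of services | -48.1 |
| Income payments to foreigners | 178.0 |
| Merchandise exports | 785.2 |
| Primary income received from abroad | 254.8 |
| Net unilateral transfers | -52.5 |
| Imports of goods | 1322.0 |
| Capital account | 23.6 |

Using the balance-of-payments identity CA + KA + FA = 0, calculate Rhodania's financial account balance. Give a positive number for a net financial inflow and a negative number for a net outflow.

537.0

Goods balance = 785.2 - 1322.0 = -536.8
Services balance = -48.1
Trade balance (goods + services) = -536.8 + (-48.1) = -584.9
Net primary income = 254.8 - 178.0 = 76.8
Net secondary income = -52.5
Current account = -584.9 + 76.8 + (-52.5) = -560.6
Financial account = -(-560.6 + 23.6) = 537.0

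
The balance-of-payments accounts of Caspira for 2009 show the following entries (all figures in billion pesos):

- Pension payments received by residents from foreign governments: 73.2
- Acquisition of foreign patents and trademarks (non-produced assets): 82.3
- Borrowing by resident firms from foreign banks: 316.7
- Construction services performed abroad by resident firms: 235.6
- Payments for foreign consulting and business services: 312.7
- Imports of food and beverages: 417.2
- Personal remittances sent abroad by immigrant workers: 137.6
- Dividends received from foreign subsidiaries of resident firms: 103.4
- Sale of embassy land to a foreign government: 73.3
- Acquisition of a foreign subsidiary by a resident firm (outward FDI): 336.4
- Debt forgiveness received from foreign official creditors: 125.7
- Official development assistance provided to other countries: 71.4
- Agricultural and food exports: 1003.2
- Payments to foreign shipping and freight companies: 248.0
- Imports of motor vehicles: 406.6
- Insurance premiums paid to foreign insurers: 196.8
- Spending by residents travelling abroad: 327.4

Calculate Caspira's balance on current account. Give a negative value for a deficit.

Goods: -417.2 - 406.6 + 1003.2 = 179.4
Services: -312.7 - 327.4 + 235.6 - 248.0 - 196.8 = -849.3
Primary income: 103.4
Secondary income: 73.2 - 137.6 - 71.4 = -135.8
Current account = 179.4 + (-849.3) + 103.4 + (-135.8) = -702.3
(Excluded from the current account — capital account: acquisition of foreign patents and trademarks (non-produced assets) 82.3, sale of embassy land to a foreign government 73.3, debt forgiveness received from foreign official creditors 125.7; financial account: borrowing by resident firms from foreign banks 316.7, acquisition of a foreign subsidiary by a resident firm (outward FDI) 336.4.)

-702.3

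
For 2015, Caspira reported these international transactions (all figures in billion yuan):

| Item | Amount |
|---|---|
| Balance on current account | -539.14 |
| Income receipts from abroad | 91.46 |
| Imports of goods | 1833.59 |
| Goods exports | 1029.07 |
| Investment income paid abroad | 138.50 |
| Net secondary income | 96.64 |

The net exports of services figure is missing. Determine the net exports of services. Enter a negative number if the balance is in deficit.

Current account = goods balance + services balance + net primary income + net secondary income
Sum of the known components = -754.92
Net exports of services = CA - (known components) = -539.14 - (-754.92) = 215.78

215.78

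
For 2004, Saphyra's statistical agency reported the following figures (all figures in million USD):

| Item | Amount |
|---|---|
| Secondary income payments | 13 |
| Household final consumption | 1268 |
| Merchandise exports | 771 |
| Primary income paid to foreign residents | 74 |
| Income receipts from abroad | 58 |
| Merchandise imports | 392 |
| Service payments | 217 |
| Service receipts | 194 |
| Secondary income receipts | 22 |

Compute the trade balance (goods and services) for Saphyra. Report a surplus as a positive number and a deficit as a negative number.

Goods balance = 771 - 392 = 379
Services balance = 194 - 217 = -23
Trade balance (goods + services) = 379 + (-23) = 356

356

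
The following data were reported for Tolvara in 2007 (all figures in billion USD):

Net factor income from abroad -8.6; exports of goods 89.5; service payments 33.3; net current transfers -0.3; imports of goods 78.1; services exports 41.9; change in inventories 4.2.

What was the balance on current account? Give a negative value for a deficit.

Goods balance = 89.5 - 78.1 = 11.4
Services balance = 41.9 - 33.3 = 8.6
Trade balance (goods + services) = 11.4 + 8.6 = 20.0
Net primary income = -8.6
Net secondary income = -0.3
Current account = 20.0 + (-8.6) + (-0.3) = 11.1

11.1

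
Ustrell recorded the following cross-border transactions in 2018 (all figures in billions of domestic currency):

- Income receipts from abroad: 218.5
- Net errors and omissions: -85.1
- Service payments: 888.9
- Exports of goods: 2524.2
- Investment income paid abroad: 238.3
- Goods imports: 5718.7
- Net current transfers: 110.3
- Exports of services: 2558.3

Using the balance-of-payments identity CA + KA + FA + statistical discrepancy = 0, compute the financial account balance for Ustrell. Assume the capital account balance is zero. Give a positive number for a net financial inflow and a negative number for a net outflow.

1519.7

Goods balance = 2524.2 - 5718.7 = -3194.5
Services balance = 2558.3 - 888.9 = 1669.4
Trade balance (goods + services) = -3194.5 + 1669.4 = -1525.1
Net primary income = 218.5 - 238.3 = -19.8
Net secondary income = 110.3
Current account = -1525.1 + (-19.8) + 110.3 = -1434.6
Financial account = -(-1434.6 + (-85.1)) = 1519.7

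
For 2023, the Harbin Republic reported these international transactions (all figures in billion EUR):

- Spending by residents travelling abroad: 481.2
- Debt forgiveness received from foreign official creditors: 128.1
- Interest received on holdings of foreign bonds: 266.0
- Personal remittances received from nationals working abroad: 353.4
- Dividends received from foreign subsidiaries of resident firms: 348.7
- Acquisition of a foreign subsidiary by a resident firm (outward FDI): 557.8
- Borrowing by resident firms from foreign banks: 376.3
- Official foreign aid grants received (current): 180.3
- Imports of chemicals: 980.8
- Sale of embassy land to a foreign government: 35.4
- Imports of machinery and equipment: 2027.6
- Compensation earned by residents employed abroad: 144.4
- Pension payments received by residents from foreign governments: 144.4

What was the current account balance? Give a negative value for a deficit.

-2052.4

Goods: -980.8 - 2027.6 = -3008.4
Services: -481.2
Primary income: 144.4 + 348.7 + 266.0 = 759.1
Secondary income: 353.4 + 180.3 + 144.4 = 678.1
Current account = (-3008.4) + (-481.2) + 759.1 + 678.1 = -2052.4
(Excluded from the current account — capital account: debt forgiveness received from foreign official creditors 128.1, sale of embassy land to a foreign government 35.4; financial account: acquisition of a foreign subsidiary by a resident firm (outward FDI) 557.8, borrowing by resident firms from foreign banks 376.3.)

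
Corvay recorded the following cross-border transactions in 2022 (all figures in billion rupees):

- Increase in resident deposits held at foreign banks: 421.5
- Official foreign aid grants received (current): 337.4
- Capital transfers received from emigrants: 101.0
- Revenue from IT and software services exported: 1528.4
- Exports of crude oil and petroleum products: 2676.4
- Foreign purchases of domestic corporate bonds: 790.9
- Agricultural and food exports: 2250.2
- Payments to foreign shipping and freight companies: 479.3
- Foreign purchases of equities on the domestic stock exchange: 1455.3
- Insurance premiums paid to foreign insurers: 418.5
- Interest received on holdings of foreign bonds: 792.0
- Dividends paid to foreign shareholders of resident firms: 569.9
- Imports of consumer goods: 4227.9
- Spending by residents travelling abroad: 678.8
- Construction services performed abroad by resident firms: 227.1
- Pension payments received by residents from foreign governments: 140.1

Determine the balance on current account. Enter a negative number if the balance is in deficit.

Goods: 2676.4 + 2250.2 - 4227.9 = 698.7
Services: -418.5 - 678.8 + 227.1 - 479.3 + 1528.4 = 178.9
Primary income: -569.9 + 792.0 = 222.1
Secondary income: 140.1 + 337.4 = 477.5
Current account = 698.7 + 178.9 + 222.1 + 477.5 = 1577.2
(Excluded from the current account — financial account: increase in resident deposits held at foreign banks 421.5, foreign purchases of domestic corporate bonds 790.9, foreign purchases of equities on the domestic stock exchange 1455.3; capital account: capital transfers received from emigrants 101.0.)

1577.2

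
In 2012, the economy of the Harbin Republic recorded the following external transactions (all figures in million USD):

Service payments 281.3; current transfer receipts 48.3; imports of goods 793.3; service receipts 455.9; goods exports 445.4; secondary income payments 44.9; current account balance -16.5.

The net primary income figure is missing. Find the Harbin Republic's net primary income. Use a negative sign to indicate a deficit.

Current account = goods balance + services balance + net primary income + net secondary income
Sum of the known components = -169.9
Net primary income = CA - (known components) = -16.5 - (-169.9) = 153.4

153.4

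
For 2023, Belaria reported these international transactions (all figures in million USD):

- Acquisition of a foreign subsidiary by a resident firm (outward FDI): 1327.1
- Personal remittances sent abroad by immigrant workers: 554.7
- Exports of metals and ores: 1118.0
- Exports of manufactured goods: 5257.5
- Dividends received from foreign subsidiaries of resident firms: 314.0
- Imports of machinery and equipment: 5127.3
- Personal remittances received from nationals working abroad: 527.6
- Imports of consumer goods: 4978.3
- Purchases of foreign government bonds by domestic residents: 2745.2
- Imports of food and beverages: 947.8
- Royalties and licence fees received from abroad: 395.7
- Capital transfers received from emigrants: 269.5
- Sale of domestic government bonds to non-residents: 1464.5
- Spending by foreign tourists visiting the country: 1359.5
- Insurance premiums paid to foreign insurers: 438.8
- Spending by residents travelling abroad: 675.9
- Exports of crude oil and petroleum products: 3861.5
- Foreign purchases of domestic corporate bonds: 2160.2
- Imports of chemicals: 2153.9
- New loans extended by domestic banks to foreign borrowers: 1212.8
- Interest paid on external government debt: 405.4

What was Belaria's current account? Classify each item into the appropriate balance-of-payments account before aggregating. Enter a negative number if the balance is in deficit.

-2448.3

Goods: -947.8 - 5127.3 + 1118.0 + 5257.5 - 4978.3 - 2153.9 + 3861.5 = -2970.3
Services: -675.9 + 395.7 - 438.8 + 1359.5 = 640.5
Primary income: 314.0 - 405.4 = -91.4
Secondary income: 527.6 - 554.7 = -27.1
Current account = (-2970.3) + 640.5 + (-91.4) + (-27.1) = -2448.3
(Excluded from the current account — financial account: acquisition of a foreign subsidiary by a resident firm (outward FDI) 1327.1, purchases of foreign government bonds by domestic residents 2745.2, sale of domestic government bonds to non-residents 1464.5, foreign purchases of domestic corporate bonds 2160.2, new loans extended by domestic banks to foreign borrowers 1212.8; capital account: capital transfers received from emigrants 269.5.)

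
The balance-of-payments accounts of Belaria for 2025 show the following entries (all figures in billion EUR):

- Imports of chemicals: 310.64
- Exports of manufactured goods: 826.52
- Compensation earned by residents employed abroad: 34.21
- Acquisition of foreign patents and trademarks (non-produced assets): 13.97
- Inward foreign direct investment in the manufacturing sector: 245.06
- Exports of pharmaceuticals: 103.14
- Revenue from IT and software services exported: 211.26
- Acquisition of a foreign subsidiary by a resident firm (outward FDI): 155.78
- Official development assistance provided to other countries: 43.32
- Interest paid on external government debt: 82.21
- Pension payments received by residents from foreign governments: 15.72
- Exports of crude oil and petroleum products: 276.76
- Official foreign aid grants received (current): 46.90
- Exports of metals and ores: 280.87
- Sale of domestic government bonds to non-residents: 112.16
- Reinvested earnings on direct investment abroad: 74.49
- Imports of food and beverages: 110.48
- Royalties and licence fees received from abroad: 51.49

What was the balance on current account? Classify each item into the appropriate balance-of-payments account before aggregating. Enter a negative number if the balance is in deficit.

Goods: 103.14 + 826.52 - 110.48 - 310.64 + 280.87 + 276.76 = 1066.17
Services: 211.26 + 51.49 = 262.75
Primary income: 34.21 - 82.21 + 74.49 = 26.49
Secondary income: 15.72 - 43.32 + 46.90 = 19.30
Current account = 1066.17 + 262.75 + 26.49 + 19.30 = 1374.71
(Excluded from the current account — capital account: acquisition of foreign patents and trademarks (non-produced assets) 13.97; financial account: inward foreign direct investment in the manufacturing sector 245.06, acquisition of a foreign subsidiary by a resident firm (outward FDI) 155.78, sale of domestic government bonds to non-residents 112.16.)

1374.71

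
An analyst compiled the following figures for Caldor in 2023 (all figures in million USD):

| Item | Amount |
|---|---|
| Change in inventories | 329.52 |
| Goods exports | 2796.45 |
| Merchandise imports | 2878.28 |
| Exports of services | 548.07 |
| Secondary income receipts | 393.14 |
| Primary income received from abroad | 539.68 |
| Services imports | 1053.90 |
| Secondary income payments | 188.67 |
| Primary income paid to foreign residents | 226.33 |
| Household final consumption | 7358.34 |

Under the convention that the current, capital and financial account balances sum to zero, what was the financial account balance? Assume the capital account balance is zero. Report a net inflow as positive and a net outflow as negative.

Goods balance = 2796.45 - 2878.28 = -81.83
Services balance = 548.07 - 1053.90 = -505.83
Trade balance (goods + services) = -81.83 + (-505.83) = -587.66
Net primary income = 539.68 - 226.33 = 313.35
Net secondary income = 393.14 - 188.67 = 204.47
Current account = -587.66 + 313.35 + 204.47 = -69.84
Financial account = -(-69.84) = 69.84

69.84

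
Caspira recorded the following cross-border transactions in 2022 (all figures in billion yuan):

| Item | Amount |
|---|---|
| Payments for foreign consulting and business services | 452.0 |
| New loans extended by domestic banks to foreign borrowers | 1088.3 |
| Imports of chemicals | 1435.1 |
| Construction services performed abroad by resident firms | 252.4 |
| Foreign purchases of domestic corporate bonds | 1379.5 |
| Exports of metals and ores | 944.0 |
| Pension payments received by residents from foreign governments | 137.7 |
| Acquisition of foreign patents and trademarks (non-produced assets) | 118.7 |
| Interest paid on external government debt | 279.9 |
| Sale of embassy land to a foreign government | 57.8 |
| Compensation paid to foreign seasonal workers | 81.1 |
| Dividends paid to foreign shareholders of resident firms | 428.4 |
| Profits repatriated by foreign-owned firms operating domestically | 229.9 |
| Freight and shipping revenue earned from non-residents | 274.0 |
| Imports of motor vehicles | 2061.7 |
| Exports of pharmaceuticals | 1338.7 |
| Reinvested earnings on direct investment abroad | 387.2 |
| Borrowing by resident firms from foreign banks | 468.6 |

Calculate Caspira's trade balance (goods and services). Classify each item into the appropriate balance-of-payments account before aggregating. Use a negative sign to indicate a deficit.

Goods: 1338.7 - 2061.7 + 944.0 - 1435.1 = -1214.1
Services: 252.4 - 452.0 + 274.0 = 74.4
Trade balance = -1214.1 + 74.4 = -1139.7
(Excluded from the trade balance — financial account: new loans extended by domestic banks to foreign borrowers 1088.3, foreign purchases of domestic corporate bonds 1379.5, borrowing by resident firms from foreign banks 468.6; secondary income: pension payments received by residents from foreign governments 137.7; capital account: acquisition of foreign patents and trademarks (non-produced assets) 118.7, sale of embassy land to a foreign government 57.8; primary income: interest paid on external government debt 279.9, compensation paid to foreign seasonal workers 81.1, dividends paid to foreign shareholders of resident firms 428.4, profits repatriated by foreign-owned firms operating domestically 229.9, reinvested earnings on direct investment abroad 387.2.)

-1139.7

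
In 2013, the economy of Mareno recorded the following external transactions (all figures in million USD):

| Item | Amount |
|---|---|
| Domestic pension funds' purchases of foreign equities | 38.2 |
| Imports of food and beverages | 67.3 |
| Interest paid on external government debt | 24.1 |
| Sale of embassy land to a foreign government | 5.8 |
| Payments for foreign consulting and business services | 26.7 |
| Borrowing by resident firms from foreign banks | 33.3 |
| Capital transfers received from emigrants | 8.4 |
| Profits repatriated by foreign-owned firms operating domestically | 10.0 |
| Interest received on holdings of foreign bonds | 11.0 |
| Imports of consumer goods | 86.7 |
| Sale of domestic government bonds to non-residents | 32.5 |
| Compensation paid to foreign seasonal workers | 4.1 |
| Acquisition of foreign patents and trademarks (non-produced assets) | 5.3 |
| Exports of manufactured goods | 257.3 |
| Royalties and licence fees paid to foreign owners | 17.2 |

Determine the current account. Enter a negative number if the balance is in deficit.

32.2

Goods: -86.7 + 257.3 - 67.3 = 103.3
Services: -17.2 - 26.7 = -43.9
Primary income: -24.1 - 4.1 - 10.0 + 11.0 = -27.2
Current account = 103.3 + (-43.9) + (-27.2) = 32.2
(Excluded from the current account — financial account: domestic pension funds' purchases of foreign equities 38.2, borrowing by resident firms from foreign banks 33.3, sale of domestic government bonds to non-residents 32.5; capital account: sale of embassy land to a foreign government 5.8, capital transfers received from emigrants 8.4, acquisition of foreign patents and trademarks (non-produced assets) 5.3.)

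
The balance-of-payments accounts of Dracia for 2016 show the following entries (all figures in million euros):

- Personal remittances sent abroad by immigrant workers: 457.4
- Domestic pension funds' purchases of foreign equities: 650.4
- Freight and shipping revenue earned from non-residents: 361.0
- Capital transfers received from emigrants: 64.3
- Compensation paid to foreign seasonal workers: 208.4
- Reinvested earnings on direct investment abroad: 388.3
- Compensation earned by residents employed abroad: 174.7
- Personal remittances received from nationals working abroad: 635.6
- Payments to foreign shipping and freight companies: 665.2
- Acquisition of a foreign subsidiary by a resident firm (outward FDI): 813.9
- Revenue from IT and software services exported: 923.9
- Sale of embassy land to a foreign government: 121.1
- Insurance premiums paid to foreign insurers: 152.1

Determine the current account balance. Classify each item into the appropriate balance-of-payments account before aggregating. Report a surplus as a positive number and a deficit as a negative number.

1000.4

Services: 361.0 - 152.1 + 923.9 - 665.2 = 467.6
Primary income: 174.7 + 388.3 - 208.4 = 354.6
Secondary income: -457.4 + 635.6 = 178.2
Current account = 467.6 + 354.6 + 178.2 = 1000.4
(Excluded from the current account — financial account: domestic pension funds' purchases of foreign equities 650.4, acquisition of a foreign subsidiary by a resident firm (outward FDI) 813.9; capital account: capital transfers received from emigrants 64.3, sale of embassy land to a foreign government 121.1.)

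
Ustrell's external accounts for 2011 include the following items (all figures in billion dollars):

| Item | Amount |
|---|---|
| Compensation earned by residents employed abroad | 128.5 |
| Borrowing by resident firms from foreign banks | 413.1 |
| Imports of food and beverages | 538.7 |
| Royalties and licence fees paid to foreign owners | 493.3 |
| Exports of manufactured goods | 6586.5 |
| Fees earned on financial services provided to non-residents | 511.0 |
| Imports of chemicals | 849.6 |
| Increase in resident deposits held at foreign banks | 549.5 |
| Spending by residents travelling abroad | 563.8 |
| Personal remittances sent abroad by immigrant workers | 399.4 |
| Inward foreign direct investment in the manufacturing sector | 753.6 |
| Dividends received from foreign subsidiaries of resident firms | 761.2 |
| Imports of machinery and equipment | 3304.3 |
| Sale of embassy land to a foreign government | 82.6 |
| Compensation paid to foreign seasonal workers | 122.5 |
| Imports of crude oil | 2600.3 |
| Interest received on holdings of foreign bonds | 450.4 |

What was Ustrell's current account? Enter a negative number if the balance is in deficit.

-434.3

Goods: -3304.3 - 849.6 + 6586.5 - 538.7 - 2600.3 = -706.4
Services: 511.0 - 563.8 - 493.3 = -546.1
Primary income: -122.5 + 761.2 + 450.4 + 128.5 = 1217.6
Secondary income: -399.4
Current account = (-706.4) + (-546.1) + 1217.6 + (-399.4) = -434.3
(Excluded from the current account — financial account: borrowing by resident firms from foreign banks 413.1, increase in resident deposits held at foreign banks 549.5, inward foreign direct investment in the manufacturing sector 753.6; capital account: sale of embassy land to a foreign government 82.6.)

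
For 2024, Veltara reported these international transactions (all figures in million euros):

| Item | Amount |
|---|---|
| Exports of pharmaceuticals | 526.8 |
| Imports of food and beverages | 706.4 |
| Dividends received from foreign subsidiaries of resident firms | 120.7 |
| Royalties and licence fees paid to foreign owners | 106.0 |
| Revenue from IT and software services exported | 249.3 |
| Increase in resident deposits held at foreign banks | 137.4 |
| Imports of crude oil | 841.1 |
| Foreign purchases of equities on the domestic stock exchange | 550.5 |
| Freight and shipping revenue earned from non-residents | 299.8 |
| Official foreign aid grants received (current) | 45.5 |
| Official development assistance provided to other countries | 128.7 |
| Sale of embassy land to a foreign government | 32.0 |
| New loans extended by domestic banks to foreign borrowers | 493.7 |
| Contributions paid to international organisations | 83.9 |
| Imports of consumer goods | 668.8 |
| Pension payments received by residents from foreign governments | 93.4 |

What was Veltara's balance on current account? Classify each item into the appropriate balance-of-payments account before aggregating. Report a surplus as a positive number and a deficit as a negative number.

-1199.4

Goods: 526.8 - 841.1 - 668.8 - 706.4 = -1689.5
Services: 249.3 - 106.0 + 299.8 = 443.1
Primary income: 120.7
Secondary income: 45.5 - 83.9 + 93.4 - 128.7 = -73.7
Current account = (-1689.5) + 443.1 + 120.7 + (-73.7) = -1199.4
(Excluded from the current account — financial account: increase in resident deposits held at foreign banks 137.4, foreign purchases of equities on the domestic stock exchange 550.5, new loans extended by domestic banks to foreign borrowers 493.7; capital account: sale of embassy land to a foreign government 32.0.)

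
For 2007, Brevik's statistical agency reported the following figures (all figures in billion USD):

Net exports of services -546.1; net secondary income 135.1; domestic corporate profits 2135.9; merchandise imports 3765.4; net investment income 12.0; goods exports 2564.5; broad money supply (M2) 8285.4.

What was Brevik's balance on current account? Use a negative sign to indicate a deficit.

-1599.9

Goods balance = 2564.5 - 3765.4 = -1200.9
Services balance = -546.1
Trade balance (goods + services) = -1200.9 + (-546.1) = -1747.0
Net primary income = 12.0
Net secondary income = 135.1
Current account = -1747.0 + 12.0 + 135.1 = -1599.9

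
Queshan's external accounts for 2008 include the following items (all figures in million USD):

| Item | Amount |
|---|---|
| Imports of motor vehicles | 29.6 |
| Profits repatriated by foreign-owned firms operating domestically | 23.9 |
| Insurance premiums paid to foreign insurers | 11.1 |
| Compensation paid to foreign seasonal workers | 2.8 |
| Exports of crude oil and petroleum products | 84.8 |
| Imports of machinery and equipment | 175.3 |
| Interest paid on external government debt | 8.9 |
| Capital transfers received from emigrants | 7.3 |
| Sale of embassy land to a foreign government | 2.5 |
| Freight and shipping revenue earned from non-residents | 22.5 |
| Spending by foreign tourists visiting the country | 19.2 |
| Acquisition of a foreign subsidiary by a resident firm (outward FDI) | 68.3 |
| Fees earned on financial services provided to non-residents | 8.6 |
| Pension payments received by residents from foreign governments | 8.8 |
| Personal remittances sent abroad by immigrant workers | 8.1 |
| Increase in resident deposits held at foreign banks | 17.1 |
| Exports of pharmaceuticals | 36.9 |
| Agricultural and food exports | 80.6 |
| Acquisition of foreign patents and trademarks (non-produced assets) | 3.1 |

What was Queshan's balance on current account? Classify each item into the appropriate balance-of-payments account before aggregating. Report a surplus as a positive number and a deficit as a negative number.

Goods: 36.9 + 84.8 - 175.3 + 80.6 - 29.6 = -2.6
Services: 19.2 - 11.1 + 8.6 + 22.5 = 39.2
Primary income: -23.9 - 2.8 - 8.9 = -35.6
Secondary income: 8.8 - 8.1 = 0.7
Current account = (-2.6) + 39.2 + (-35.6) + 0.7 = 1.7
(Excluded from the current account — capital account: capital transfers received from emigrants 7.3, sale of embassy land to a foreign government 2.5, acquisition of foreign patents and trademarks (non-produced assets) 3.1; financial account: acquisition of a foreign subsidiary by a resident firm (outward FDI) 68.3, increase in resident deposits held at foreign banks 17.1.)

1.7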